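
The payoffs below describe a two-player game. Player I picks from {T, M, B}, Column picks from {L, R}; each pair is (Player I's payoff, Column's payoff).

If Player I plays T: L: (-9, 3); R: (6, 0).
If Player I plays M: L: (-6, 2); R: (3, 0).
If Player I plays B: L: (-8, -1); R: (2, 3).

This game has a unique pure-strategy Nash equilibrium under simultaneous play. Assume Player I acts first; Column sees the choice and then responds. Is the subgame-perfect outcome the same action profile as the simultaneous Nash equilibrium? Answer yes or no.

no

Backward induction with Player I moving first.
- T: BR = L, leader payoff -9.
- M: BR = L, leader payoff -6.
- B: BR = R, leader payoff 2.
Maximizing over -9, -6, 2, Player I chooses B. Subgame-perfect outcome: (B, R) with payoffs (2, 3).
Now find the simultaneous Nash equilibrium.
Player I's best replies: L→M; R→T.
Column's best replies: T→L; M→L; B→R.
The unique mutual best reply is (M, L), giving (-6, 2).
Sequential outcome (B, R) differs from the Nash profile (M, L).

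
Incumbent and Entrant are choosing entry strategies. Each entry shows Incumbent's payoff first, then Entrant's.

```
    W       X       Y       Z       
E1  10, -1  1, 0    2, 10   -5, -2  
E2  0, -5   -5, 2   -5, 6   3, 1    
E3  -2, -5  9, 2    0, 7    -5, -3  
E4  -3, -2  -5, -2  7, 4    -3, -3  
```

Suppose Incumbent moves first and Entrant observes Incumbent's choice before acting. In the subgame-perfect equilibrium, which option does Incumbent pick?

E4

Work backward from Entrant's decision.
- E1 → Entrant plays Y (best of -1, 0, 10, -2); Incumbent gets 2.
- E2 → Entrant plays Y (best of -5, 2, 6, 1); Incumbent gets -5.
- E3 → Entrant plays Y (best of -5, 2, 7, -3); Incumbent gets 0.
- E4 → Entrant plays Y (best of -2, -2, 4, -3); Incumbent gets 7.
Maximizing over 2, -5, 0, 7, Incumbent chooses E4. Subgame-perfect outcome: (E4, Y) with payoffs (7, 4).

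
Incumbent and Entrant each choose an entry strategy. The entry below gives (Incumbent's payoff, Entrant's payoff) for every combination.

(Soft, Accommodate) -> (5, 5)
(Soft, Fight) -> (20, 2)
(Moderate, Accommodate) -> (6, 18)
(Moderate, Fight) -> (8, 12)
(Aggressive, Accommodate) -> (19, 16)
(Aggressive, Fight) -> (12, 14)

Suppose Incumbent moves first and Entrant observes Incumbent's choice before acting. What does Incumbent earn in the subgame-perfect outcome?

19

Entrant best-responds to each possible Incumbent move:
- Soft → Entrant plays Accommodate (best of 5, 2); Incumbent gets 5.
- Moderate → Entrant plays Accommodate (best of 18, 12); Incumbent gets 6.
- Aggressive → Entrant plays Accommodate (best of 16, 14); Incumbent gets 19.
Among 5, 6, 19, the best is 19 at Aggressive. Subgame-perfect outcome: (Aggressive, Accommodate) with payoffs (19, 16).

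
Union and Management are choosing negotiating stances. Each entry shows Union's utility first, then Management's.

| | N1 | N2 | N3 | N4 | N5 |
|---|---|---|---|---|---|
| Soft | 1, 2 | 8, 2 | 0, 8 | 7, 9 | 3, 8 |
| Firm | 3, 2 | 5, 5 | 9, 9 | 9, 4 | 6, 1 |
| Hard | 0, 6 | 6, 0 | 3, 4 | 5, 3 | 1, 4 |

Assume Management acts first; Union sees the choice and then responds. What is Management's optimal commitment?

N3

Union best-responds to each possible Management move:
- N1: Union compares 1, 3, 0 and picks Firm; Management would get 2.
- N2: Union compares 8, 5, 6 and picks Soft; Management would get 2.
- N3: Union compares 0, 9, 3 and picks Firm; Management would get 9.
- N4: Union compares 7, 9, 5 and picks Firm; Management would get 4.
- N5: Union compares 3, 6, 1 and picks Firm; Management would get 1.
Among 2, 2, 9, 4, 1, the best is 9 at N3. Subgame-perfect outcome: (Firm, N3) with payoffs (9, 9).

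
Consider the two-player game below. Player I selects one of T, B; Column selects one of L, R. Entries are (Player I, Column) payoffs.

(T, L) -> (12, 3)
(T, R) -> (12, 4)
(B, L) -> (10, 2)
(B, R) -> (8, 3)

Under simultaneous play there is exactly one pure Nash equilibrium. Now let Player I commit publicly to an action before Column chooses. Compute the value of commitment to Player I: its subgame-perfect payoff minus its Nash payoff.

Work backward from Column's decision.
- T: BR = R, leader payoff 12.
- B: BR = R, leader payoff 8.
Player I's induced payoffs are 12, 8, so Player I commits to T. Subgame-perfect outcome: (T, R) with payoffs (12, 4).
Now find the simultaneous Nash equilibrium.
Player I's best replies: L→T; R→T.
Column's best replies: T→R; B→R.
Only (T, R) has each player best-responding; Nash payoffs (12, 4).
Player I's commitment gain: 12 − 12 = 0.

0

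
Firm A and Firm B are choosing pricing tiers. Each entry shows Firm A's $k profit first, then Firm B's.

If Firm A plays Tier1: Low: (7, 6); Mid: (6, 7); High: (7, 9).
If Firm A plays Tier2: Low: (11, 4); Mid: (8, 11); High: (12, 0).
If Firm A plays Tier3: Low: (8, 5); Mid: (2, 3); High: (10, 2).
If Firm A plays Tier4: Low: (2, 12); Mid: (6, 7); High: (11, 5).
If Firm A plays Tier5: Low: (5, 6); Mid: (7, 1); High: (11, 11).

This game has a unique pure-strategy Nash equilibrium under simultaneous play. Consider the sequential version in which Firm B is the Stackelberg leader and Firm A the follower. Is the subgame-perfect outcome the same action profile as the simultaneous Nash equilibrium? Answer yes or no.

yes

Solve by backward induction (Firm B leads).
- Low → Firm A plays Tier2 (best of 7, 11, 8, 2, 5); Firm B gets 4.
- Mid → Firm A plays Tier2 (best of 6, 8, 2, 6, 7); Firm B gets 11.
- High → Firm A plays Tier2 (best of 7, 12, 10, 11, 11); Firm B gets 0.
Firm B's induced payoffs are 4, 11, 0, so Firm B commits to Mid. Subgame-perfect outcome: (Tier2, Mid) with payoffs (8, 11).
Under simultaneous play:
Firm A's best replies: Low→Tier2; Mid→Tier2; High→Tier2.
Firm B's best replies: Tier1→High; Tier2→Mid; Tier3→Low; Tier4→Low; Tier5→High.
The unique mutual best reply is (Tier2, Mid), giving (8, 11).
Sequential outcome (Tier2, Mid) coincides with the Nash profile (Tier2, Mid).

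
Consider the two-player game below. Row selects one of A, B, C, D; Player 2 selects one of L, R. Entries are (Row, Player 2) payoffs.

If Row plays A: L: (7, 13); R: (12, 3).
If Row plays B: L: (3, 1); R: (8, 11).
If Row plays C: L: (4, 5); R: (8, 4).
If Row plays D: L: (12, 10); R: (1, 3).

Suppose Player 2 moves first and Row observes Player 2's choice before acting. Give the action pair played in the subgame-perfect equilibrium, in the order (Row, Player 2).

Backward induction with Player 2 moving first.
- L: BR = D, leader payoff 10.
- R: BR = A, leader payoff 3.
Player 2's induced payoffs are 10, 3, so Player 2 commits to L. Subgame-perfect outcome: (D, L) with payoffs (12, 10).

(D, L)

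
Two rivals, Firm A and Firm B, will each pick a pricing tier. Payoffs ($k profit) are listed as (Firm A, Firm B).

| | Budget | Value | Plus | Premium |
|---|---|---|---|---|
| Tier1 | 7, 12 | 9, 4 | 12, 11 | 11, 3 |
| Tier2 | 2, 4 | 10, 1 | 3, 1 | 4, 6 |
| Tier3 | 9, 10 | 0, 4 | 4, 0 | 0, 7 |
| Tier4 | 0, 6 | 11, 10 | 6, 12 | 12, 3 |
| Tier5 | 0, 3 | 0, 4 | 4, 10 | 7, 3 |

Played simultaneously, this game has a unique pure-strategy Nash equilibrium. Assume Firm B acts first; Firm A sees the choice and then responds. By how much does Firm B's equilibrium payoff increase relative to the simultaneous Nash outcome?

1

Firm A best-responds to each possible Firm B move:
- Budget → Firm A plays Tier3 (best of 7, 2, 9, 0, 0); Firm B gets 10.
- Value → Firm A plays Tier4 (best of 9, 10, 0, 11, 0); Firm B gets 10.
- Plus → Firm A plays Tier1 (best of 12, 3, 4, 6, 4); Firm B gets 11.
- Premium → Firm A plays Tier4 (best of 11, 4, 0, 12, 7); Firm B gets 3.
Among 10, 10, 11, 3, the best is 11 at Plus. Subgame-perfect outcome: (Tier1, Plus) with payoffs (12, 11).
Now find the simultaneous Nash equilibrium.
Firm A's best replies: Budget→Tier3; Value→Tier4; Plus→Tier1; Premium→Tier4.
Firm B's best replies: Tier1→Budget; Tier2→Premium; Tier3→Budget; Tier4→Plus; Tier5→Plus.
The unique mutual best reply is (Tier3, Budget), giving (9, 10).
Firm B's commitment gain: 11 − 10 = 1.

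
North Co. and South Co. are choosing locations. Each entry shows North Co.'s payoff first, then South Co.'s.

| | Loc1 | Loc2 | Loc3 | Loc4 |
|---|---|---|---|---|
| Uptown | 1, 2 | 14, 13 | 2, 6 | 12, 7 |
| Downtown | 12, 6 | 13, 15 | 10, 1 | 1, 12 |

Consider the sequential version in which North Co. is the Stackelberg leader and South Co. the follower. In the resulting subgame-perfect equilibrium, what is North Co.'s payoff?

14

Work backward from South Co.'s decision.
- Uptown → South Co. plays Loc2 (best of 2, 13, 6, 7); North Co. gets 14.
- Downtown → South Co. plays Loc2 (best of 6, 15, 1, 12); North Co. gets 13.
North Co.'s induced payoffs are 14, 13, so North Co. commits to Uptown. Subgame-perfect outcome: (Uptown, Loc2) with payoffs (14, 13).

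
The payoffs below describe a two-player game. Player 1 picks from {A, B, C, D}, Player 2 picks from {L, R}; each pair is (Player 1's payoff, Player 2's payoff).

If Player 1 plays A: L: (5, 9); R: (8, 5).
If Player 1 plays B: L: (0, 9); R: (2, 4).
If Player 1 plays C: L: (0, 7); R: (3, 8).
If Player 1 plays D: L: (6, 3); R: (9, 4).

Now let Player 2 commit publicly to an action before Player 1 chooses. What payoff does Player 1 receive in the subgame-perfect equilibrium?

9

Solve by backward induction (Player 2 leads).
- L: Player 1 compares 5, 0, 0, 6 and picks D; Player 2 would get 3.
- R: Player 1 compares 8, 2, 3, 9 and picks D; Player 2 would get 4.
Among 3, 4, the best is 4 at R. Subgame-perfect outcome: (D, R) with payoffs (9, 4).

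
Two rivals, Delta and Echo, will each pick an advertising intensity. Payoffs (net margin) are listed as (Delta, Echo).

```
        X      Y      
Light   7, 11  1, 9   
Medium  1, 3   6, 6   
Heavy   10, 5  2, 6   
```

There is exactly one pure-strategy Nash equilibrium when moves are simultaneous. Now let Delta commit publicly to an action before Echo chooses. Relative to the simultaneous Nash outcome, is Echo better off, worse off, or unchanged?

Work backward from Echo's decision.
- Light: Echo compares 11, 9 and picks X; Delta would get 7.
- Medium: Echo compares 3, 6 and picks Y; Delta would get 6.
- Heavy: Echo compares 5, 6 and picks Y; Delta would get 2.
Among 7, 6, 2, the best is 7 at Light. Subgame-perfect outcome: (Light, X) with payoffs (7, 11).
For the simultaneous game, intersect best replies.
Delta's best replies: X→Heavy; Y→Medium.
Echo's best replies: Light→X; Medium→Y; Heavy→Y.
The unique mutual best reply is (Medium, Y), giving (6, 6).
Echo earns 11 sequentially versus 6 at the Nash outcome: better off.

better off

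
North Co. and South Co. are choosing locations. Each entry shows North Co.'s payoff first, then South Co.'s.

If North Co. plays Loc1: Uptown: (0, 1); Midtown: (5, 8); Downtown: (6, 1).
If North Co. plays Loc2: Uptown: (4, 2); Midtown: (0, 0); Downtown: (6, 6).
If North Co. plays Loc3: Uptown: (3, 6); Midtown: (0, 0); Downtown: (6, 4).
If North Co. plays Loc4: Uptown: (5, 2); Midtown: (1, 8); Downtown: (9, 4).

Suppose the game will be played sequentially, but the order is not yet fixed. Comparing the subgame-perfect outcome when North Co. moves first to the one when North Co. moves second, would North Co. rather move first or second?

first

If North Co. leads: South Co.'s best replies are Loc1→Midtown, Loc2→Downtown, Loc3→Uptown, Loc4→Midtown; North Co.'s induced payoffs 5, 6, 3, 1; outcome (Loc2, Downtown), payoffs (6, 6).
If South Co. leads: North Co.'s best replies are Uptown→Loc4, Midtown→Loc1, Downtown→Loc4; South Co.'s induced payoffs 2, 8, 4; outcome (Loc1, Midtown), payoffs (5, 8).
North Co. gets 6 moving first and 5 moving second, so North Co. prefers to move first.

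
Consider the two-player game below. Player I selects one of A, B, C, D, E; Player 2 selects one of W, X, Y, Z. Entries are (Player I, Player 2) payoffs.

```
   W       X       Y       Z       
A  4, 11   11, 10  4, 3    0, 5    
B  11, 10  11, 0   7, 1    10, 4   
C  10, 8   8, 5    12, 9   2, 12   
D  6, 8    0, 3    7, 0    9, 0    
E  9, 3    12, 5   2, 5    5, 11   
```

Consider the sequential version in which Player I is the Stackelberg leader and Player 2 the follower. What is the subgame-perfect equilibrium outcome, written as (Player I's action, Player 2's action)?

Backward induction with Player I moving first.
- A → Player 2 plays W (best of 11, 10, 3, 5); Player I gets 4.
- B → Player 2 plays W (best of 10, 0, 1, 4); Player I gets 11.
- C → Player 2 plays Z (best of 8, 5, 9, 12); Player I gets 2.
- D → Player 2 plays W (best of 8, 3, 0, 0); Player I gets 6.
- E → Player 2 plays Z (best of 3, 5, 5, 11); Player I gets 5.
Among 4, 11, 2, 6, 5, the best is 11 at B. Subgame-perfect outcome: (B, W) with payoffs (11, 10).

(B, W)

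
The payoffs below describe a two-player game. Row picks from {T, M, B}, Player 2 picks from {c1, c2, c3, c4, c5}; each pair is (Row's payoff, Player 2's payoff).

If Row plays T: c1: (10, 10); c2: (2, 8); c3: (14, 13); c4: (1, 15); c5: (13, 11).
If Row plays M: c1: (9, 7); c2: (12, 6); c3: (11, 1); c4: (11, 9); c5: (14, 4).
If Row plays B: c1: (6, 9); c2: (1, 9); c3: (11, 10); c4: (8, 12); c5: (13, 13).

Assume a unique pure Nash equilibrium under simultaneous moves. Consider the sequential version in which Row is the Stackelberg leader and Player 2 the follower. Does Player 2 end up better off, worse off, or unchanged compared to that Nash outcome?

better off

Backward induction with Row moving first.
- T: BR = c4, leader payoff 1.
- M: BR = c4, leader payoff 11.
- B: BR = c5, leader payoff 13.
Among 1, 11, 13, the best is 13 at B. Subgame-perfect outcome: (B, c5) with payoffs (13, 13).
Now find the simultaneous Nash equilibrium.
Row's best replies: c1→T; c2→M; c3→T; c4→M; c5→M.
Player 2's best replies: T→c4; M→c4; B→c5.
Only (M, c4) has each player best-responding; Nash payoffs (11, 9).
Player 2 earns 13 sequentially versus 9 at the Nash outcome: better off.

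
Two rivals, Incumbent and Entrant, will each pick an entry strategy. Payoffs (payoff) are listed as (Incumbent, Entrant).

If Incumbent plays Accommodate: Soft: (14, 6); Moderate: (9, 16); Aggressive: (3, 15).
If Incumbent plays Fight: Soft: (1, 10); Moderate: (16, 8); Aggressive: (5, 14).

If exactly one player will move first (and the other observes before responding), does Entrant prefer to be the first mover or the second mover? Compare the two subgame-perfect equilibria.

If Incumbent leads: Entrant's best replies are Accommodate→Moderate, Fight→Aggressive; Incumbent's induced payoffs 9, 5; outcome (Accommodate, Moderate), payoffs (9, 16).
If Entrant leads: Incumbent's best replies are Soft→Accommodate, Moderate→Fight, Aggressive→Fight; Entrant's induced payoffs 6, 8, 14; outcome (Fight, Aggressive), payoffs (5, 14).
Entrant gets 14 moving first and 16 moving second, so Entrant prefers to move second.

second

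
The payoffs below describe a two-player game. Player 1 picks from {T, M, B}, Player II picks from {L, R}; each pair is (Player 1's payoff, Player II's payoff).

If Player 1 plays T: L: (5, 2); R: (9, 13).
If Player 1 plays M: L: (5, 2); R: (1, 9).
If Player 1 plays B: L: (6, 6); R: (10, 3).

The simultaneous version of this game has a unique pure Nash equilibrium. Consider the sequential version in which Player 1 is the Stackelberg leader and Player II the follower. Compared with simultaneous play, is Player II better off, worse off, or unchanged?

better off

Backward induction with Player 1 moving first.
- T: Player II compares 2, 13 and picks R; Player 1 would get 9.
- M: Player II compares 2, 9 and picks R; Player 1 would get 1.
- B: Player II compares 6, 3 and picks L; Player 1 would get 6.
Among 9, 1, 6, the best is 9 at T. Subgame-perfect outcome: (T, R) with payoffs (9, 13).
Now find the simultaneous Nash equilibrium.
Player 1's best replies: L→B; R→B.
Player II's best replies: T→R; M→R; B→L.
The unique mutual best reply is (B, L), giving (6, 6).
Player II earns 13 sequentially versus 6 at the Nash outcome: better off.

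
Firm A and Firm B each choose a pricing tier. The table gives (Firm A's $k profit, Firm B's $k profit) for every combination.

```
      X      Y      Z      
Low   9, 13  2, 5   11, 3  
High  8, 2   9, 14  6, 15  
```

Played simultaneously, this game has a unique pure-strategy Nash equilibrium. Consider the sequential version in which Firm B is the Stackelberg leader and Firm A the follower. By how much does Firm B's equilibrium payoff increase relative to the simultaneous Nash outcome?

1

Firm A best-responds to each possible Firm B move:
- X: Firm A compares 9, 8 and picks Low; Firm B would get 13.
- Y: Firm A compares 2, 9 and picks High; Firm B would get 14.
- Z: Firm A compares 11, 6 and picks Low; Firm B would get 3.
Firm B's induced payoffs are 13, 14, 3, so Firm B commits to Y. Subgame-perfect outcome: (High, Y) with payoffs (9, 14).
Under simultaneous play:
Firm A's best replies: X→Low; Y→High; Z→Low.
Firm B's best replies: Low→X; High→Z.
The unique mutual best reply is (Low, X), giving (9, 13).
Firm B's commitment gain: 14 − 13 = 1.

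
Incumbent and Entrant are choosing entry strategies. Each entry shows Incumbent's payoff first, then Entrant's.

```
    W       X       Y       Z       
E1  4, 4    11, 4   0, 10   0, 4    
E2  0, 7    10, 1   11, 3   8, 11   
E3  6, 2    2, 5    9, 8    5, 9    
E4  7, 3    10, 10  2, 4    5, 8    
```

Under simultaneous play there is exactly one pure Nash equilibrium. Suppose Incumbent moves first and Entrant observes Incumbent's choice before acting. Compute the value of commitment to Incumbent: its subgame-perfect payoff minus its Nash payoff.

Solve by backward induction (Incumbent leads).
- E1: Entrant compares 4, 4, 10, 4 and picks Y; Incumbent would get 0.
- E2: Entrant compares 7, 1, 3, 11 and picks Z; Incumbent would get 8.
- E3: Entrant compares 2, 5, 8, 9 and picks Z; Incumbent would get 5.
- E4: Entrant compares 3, 10, 4, 8 and picks X; Incumbent would get 10.
Maximizing over 0, 8, 5, 10, Incumbent chooses E4. Subgame-perfect outcome: (E4, X) with payoffs (10, 10).
Under simultaneous play:
Incumbent's best replies: W→E4; X→E1; Y→E2; Z→E2.
Entrant's best replies: E1→Y; E2→Z; E3→Z; E4→X.
Only (E2, Z) has each player best-responding; Nash payoffs (8, 11).
Incumbent's commitment gain: 10 − 8 = 2.

2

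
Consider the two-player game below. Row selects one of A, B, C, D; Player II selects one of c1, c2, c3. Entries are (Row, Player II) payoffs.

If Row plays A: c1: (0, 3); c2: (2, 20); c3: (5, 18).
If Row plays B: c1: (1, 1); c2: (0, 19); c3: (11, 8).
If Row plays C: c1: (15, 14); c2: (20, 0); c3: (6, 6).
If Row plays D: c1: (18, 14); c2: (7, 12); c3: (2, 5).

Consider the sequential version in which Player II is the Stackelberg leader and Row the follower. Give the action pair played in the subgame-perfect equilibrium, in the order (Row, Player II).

(D, c1)

Work backward from Row's decision.
- c1: Row compares 0, 1, 15, 18 and picks D; Player II would get 14.
- c2: Row compares 2, 0, 20, 7 and picks C; Player II would get 0.
- c3: Row compares 5, 11, 6, 2 and picks B; Player II would get 8.
Among 14, 0, 8, the best is 14 at c1. Subgame-perfect outcome: (D, c1) with payoffs (18, 14).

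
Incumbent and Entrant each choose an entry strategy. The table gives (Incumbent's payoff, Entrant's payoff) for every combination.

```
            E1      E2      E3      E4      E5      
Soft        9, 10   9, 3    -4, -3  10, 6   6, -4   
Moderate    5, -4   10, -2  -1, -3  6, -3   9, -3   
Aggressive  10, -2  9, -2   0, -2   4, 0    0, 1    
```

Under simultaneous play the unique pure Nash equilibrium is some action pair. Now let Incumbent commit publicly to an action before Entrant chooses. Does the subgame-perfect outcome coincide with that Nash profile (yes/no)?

yes

Entrant best-responds to each possible Incumbent move:
- Soft: Entrant compares 10, 3, -3, 6, -4 and picks E1; Incumbent would get 9.
- Moderate: Entrant compares -4, -2, -3, -3, -3 and picks E2; Incumbent would get 10.
- Aggressive: Entrant compares -2, -2, -2, 0, 1 and picks E5; Incumbent would get 0.
Among 9, 10, 0, the best is 10 at Moderate. Subgame-perfect outcome: (Moderate, E2) with payoffs (10, -2).
Under simultaneous play:
Incumbent's best replies: E1→Aggressive; E2→Moderate; E3→Aggressive; E4→Soft; E5→Moderate.
Entrant's best replies: Soft→E1; Moderate→E2; Aggressive→E5.
The unique mutual best reply is (Moderate, E2), giving (10, -2).
Sequential outcome (Moderate, E2) coincides with the Nash profile (Moderate, E2).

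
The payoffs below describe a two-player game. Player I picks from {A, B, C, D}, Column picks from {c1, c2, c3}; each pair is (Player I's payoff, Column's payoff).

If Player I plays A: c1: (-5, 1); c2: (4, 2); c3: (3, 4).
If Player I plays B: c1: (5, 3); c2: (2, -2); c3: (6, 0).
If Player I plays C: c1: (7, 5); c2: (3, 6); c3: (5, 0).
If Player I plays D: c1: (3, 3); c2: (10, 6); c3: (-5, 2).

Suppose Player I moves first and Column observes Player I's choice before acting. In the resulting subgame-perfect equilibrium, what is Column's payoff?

6

Column best-responds to each possible Player I move:
- A: Column compares 1, 2, 4 and picks c3; Player I would get 3.
- B: Column compares 3, -2, 0 and picks c1; Player I would get 5.
- C: Column compares 5, 6, 0 and picks c2; Player I would get 3.
- D: Column compares 3, 6, 2 and picks c2; Player I would get 10.
Among 3, 5, 3, 10, the best is 10 at D. Subgame-perfect outcome: (D, c2) with payoffs (10, 6).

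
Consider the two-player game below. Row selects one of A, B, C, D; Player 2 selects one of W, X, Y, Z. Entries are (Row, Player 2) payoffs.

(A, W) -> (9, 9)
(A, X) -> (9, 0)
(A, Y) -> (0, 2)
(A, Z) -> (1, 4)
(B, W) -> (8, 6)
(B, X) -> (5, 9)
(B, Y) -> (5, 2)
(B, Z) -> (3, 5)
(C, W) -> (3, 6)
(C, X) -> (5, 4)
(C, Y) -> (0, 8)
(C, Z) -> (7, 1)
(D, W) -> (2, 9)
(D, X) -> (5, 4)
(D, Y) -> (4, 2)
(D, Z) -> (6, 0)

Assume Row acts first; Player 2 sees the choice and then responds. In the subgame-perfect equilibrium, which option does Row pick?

Solve by backward induction (Row leads).
- A: Player 2 compares 9, 0, 2, 4 and picks W; Row would get 9.
- B: Player 2 compares 6, 9, 2, 5 and picks X; Row would get 5.
- C: Player 2 compares 6, 4, 8, 1 and picks Y; Row would get 0.
- D: Player 2 compares 9, 4, 2, 0 and picks W; Row would get 2.
Maximizing over 9, 5, 0, 2, Row chooses A. Subgame-perfect outcome: (A, W) with payoffs (9, 9).

A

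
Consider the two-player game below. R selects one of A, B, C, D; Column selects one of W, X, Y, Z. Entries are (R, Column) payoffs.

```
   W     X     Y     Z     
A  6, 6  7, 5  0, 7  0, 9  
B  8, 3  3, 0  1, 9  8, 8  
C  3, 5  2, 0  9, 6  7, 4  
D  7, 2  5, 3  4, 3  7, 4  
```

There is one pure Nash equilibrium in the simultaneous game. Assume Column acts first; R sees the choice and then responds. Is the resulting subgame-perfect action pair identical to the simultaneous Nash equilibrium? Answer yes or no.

Work backward from R's decision.
- W: R compares 6, 8, 3, 7 and picks B; Column would get 3.
- X: R compares 7, 3, 2, 5 and picks A; Column would get 5.
- Y: R compares 0, 1, 9, 4 and picks C; Column would get 6.
- Z: R compares 0, 8, 7, 7 and picks B; Column would get 8.
Column's induced payoffs are 3, 5, 6, 8, so Column commits to Z. Subgame-perfect outcome: (B, Z) with payoffs (8, 8).
Under simultaneous play:
R's best replies: W→B; X→A; Y→C; Z→B.
Column's best replies: A→Z; B→Y; C→Y; D→Z.
The unique mutual best reply is (C, Y), giving (9, 6).
Sequential outcome (B, Z) differs from the Nash profile (C, Y).

no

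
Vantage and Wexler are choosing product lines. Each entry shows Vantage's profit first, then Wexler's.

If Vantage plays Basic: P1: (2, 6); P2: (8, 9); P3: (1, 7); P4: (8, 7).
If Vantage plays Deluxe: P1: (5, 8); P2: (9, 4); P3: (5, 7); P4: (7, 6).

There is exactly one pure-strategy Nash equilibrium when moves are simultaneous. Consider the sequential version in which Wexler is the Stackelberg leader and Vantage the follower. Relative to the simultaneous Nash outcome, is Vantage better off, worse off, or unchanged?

unchanged

Work backward from Vantage's decision.
- P1 → Vantage plays Deluxe (best of 2, 5); Wexler gets 8.
- P2 → Vantage plays Deluxe (best of 8, 9); Wexler gets 4.
- P3 → Vantage plays Deluxe (best of 1, 5); Wexler gets 7.
- P4 → Vantage plays Basic (best of 8, 7); Wexler gets 7.
Wexler's induced payoffs are 8, 4, 7, 7, so Wexler commits to P1. Subgame-perfect outcome: (Deluxe, P1) with payoffs (5, 8).
For the simultaneous game, intersect best replies.
Vantage's best replies: P1→Deluxe; P2→Deluxe; P3→Deluxe; P4→Basic.
Wexler's best replies: Basic→P2; Deluxe→P1.
The unique mutual best reply is (Deluxe, P1), giving (5, 8).
Vantage earns 5 sequentially versus 5 at the Nash outcome: unchanged.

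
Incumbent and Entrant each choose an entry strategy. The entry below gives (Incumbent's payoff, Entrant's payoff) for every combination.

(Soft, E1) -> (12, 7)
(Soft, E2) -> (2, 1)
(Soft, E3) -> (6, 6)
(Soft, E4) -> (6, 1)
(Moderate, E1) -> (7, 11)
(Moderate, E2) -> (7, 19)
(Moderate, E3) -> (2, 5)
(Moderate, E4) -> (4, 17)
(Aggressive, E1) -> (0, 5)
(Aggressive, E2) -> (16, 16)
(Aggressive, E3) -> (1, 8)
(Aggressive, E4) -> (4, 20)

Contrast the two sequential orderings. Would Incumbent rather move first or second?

second

If Incumbent leads: Entrant's best replies are Soft→E1, Moderate→E2, Aggressive→E4; Incumbent's induced payoffs 12, 7, 4; outcome (Soft, E1), payoffs (12, 7).
If Entrant leads: Incumbent's best replies are E1→Soft, E2→Aggressive, E3→Soft, E4→Soft; Entrant's induced payoffs 7, 16, 6, 1; outcome (Aggressive, E2), payoffs (16, 16).
Incumbent gets 12 moving first and 16 moving second, so Incumbent prefers to move second.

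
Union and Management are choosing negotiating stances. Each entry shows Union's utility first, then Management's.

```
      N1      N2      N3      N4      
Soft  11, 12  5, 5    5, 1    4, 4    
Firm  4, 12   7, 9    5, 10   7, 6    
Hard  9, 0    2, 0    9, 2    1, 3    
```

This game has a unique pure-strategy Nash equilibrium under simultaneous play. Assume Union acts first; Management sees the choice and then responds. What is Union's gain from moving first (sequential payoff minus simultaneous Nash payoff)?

0

Management best-responds to each possible Union move:
- Soft: Management compares 12, 5, 1, 4 and picks N1; Union would get 11.
- Firm: Management compares 12, 9, 10, 6 and picks N1; Union would get 4.
- Hard: Management compares 0, 0, 2, 3 and picks N4; Union would get 1.
Union's induced payoffs are 11, 4, 1, so Union commits to Soft. Subgame-perfect outcome: (Soft, N1) with payoffs (11, 12).
Under simultaneous play:
Union's best replies: N1→Soft; N2→Firm; N3→Hard; N4→Firm.
Management's best replies: Soft→N1; Firm→N1; Hard→N4.
The unique mutual best reply is (Soft, N1), giving (11, 12).
Union's commitment gain: 11 − 11 = 0.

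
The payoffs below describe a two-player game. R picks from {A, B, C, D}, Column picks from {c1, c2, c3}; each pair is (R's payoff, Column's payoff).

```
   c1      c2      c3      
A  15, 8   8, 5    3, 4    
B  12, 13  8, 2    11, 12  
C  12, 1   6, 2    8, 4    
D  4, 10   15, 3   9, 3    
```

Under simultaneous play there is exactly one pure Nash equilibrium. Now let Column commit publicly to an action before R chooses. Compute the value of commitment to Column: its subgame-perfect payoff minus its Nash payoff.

4

Backward induction with Column moving first.
- c1 → R plays A (best of 15, 12, 12, 4); Column gets 8.
- c2 → R plays D (best of 8, 8, 6, 15); Column gets 3.
- c3 → R plays B (best of 3, 11, 8, 9); Column gets 12.
Maximizing over 8, 3, 12, Column chooses c3. Subgame-perfect outcome: (B, c3) with payoffs (11, 12).
Now find the simultaneous Nash equilibrium.
R's best replies: c1→A; c2→D; c3→B.
Column's best replies: A→c1; B→c1; C→c3; D→c1.
Only (A, c1) has each player best-responding; Nash payoffs (15, 8).
Column's commitment gain: 12 − 8 = 4.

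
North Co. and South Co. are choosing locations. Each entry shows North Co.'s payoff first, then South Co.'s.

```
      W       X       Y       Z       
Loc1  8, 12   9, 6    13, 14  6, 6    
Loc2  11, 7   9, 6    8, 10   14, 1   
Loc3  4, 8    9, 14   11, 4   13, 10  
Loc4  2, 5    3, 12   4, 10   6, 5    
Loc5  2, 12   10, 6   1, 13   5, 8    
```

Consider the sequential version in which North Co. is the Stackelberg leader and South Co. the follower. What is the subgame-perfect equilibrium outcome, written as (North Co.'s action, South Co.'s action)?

(Loc1, Y)

Work backward from South Co.'s decision.
- Loc1: South Co. compares 12, 6, 14, 6 and picks Y; North Co. would get 13.
- Loc2: South Co. compares 7, 6, 10, 1 and picks Y; North Co. would get 8.
- Loc3: South Co. compares 8, 14, 4, 10 and picks X; North Co. would get 9.
- Loc4: South Co. compares 5, 12, 10, 5 and picks X; North Co. would get 3.
- Loc5: South Co. compares 12, 6, 13, 8 and picks Y; North Co. would get 1.
Among 13, 8, 9, 3, 1, the best is 13 at Loc1. Subgame-perfect outcome: (Loc1, Y) with payoffs (13, 14).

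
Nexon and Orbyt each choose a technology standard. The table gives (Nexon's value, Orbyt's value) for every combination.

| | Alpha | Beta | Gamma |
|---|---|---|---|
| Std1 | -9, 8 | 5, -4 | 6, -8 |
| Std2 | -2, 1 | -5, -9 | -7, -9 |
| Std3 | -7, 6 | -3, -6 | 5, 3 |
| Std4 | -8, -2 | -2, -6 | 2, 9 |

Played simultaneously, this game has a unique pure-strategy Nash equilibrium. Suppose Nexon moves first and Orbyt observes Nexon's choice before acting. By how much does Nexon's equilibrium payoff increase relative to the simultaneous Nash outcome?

Solve by backward induction (Nexon leads).
- Std1: Orbyt compares 8, -4, -8 and picks Alpha; Nexon would get -9.
- Std2: Orbyt compares 1, -9, -9 and picks Alpha; Nexon would get -2.
- Std3: Orbyt compares 6, -6, 3 and picks Alpha; Nexon would get -7.
- Std4: Orbyt compares -2, -6, 9 and picks Gamma; Nexon would get 2.
Nexon's induced payoffs are -9, -2, -7, 2, so Nexon commits to Std4. Subgame-perfect outcome: (Std4, Gamma) with payoffs (2, 9).
Under simultaneous play:
Nexon's best replies: Alpha→Std2; Beta→Std1; Gamma→Std1.
Orbyt's best replies: Std1→Alpha; Std2→Alpha; Std3→Alpha; Std4→Gamma.
The unique mutual best reply is (Std2, Alpha), giving (-2, 1).
Nexon's commitment gain: 2 − -2 = 4.

4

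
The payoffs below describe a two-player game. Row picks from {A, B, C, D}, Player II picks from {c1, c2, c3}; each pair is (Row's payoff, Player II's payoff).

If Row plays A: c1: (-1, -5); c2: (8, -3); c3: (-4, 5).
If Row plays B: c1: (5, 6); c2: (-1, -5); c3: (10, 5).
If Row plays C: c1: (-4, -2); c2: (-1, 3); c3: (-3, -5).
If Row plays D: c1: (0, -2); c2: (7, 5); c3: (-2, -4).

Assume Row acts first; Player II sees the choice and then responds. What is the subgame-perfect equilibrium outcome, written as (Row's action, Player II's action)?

Solve by backward induction (Row leads).
- A → Player II plays c3 (best of -5, -3, 5); Row gets -4.
- B → Player II plays c1 (best of 6, -5, 5); Row gets 5.
- C → Player II plays c2 (best of -2, 3, -5); Row gets -1.
- D → Player II plays c2 (best of -2, 5, -4); Row gets 7.
Row's induced payoffs are -4, 5, -1, 7, so Row commits to D. Subgame-perfect outcome: (D, c2) with payoffs (7, 5).

(D, c2)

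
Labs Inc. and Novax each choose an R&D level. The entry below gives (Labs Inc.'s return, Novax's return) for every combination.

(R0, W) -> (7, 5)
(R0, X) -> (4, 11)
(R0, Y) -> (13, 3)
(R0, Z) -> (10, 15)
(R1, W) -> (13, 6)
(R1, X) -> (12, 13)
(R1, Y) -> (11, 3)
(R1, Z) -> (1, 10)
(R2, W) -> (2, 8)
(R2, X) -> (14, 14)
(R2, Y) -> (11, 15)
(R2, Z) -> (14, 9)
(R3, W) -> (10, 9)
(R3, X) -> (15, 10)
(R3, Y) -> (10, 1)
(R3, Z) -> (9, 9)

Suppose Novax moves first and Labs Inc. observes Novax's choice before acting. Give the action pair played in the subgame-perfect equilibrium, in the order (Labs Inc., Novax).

(R3, X)

Solve by backward induction (Novax leads).
- W: Labs Inc. compares 7, 13, 2, 10 and picks R1; Novax would get 6.
- X: Labs Inc. compares 4, 12, 14, 15 and picks R3; Novax would get 10.
- Y: Labs Inc. compares 13, 11, 11, 10 and picks R0; Novax would get 3.
- Z: Labs Inc. compares 10, 1, 14, 9 and picks R2; Novax would get 9.
Novax's induced payoffs are 6, 10, 3, 9, so Novax commits to X. Subgame-perfect outcome: (R3, X) with payoffs (15, 10).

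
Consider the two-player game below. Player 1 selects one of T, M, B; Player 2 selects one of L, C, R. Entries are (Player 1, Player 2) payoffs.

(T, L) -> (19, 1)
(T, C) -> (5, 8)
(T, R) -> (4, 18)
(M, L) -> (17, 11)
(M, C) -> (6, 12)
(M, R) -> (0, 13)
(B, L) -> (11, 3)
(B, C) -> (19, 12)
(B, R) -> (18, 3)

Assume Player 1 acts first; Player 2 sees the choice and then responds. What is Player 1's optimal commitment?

B

Solve by backward induction (Player 1 leads).
- T → Player 2 plays R (best of 1, 8, 18); Player 1 gets 4.
- M → Player 2 plays R (best of 11, 12, 13); Player 1 gets 0.
- B → Player 2 plays C (best of 3, 12, 3); Player 1 gets 19.
Player 1's induced payoffs are 4, 0, 19, so Player 1 commits to B. Subgame-perfect outcome: (B, C) with payoffs (19, 12).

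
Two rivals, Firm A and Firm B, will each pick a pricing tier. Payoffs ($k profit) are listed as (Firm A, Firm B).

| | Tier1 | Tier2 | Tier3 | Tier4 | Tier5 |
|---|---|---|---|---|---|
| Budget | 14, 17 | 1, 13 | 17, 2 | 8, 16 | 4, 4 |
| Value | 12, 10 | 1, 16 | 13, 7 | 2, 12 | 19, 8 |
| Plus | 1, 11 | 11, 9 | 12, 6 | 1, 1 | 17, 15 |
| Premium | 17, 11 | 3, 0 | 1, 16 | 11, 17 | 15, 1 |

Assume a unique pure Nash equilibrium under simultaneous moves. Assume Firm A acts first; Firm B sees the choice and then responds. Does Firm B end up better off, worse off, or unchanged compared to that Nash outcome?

Backward induction with Firm A moving first.
- Budget: Firm B compares 17, 13, 2, 16, 4 and picks Tier1; Firm A would get 14.
- Value: Firm B compares 10, 16, 7, 12, 8 and picks Tier2; Firm A would get 1.
- Plus: Firm B compares 11, 9, 6, 1, 15 and picks Tier5; Firm A would get 17.
- Premium: Firm B compares 11, 0, 16, 17, 1 and picks Tier4; Firm A would get 11.
Maximizing over 14, 1, 17, 11, Firm A chooses Plus. Subgame-perfect outcome: (Plus, Tier5) with payoffs (17, 15).
Now find the simultaneous Nash equilibrium.
Firm A's best replies: Tier1→Premium; Tier2→Plus; Tier3→Budget; Tier4→Premium; Tier5→Value.
Firm B's best replies: Budget→Tier1; Value→Tier2; Plus→Tier5; Premium→Tier4.
The unique mutual best reply is (Premium, Tier4), giving (11, 17).
Firm B earns 15 sequentially versus 17 at the Nash outcome: worse off.

worse off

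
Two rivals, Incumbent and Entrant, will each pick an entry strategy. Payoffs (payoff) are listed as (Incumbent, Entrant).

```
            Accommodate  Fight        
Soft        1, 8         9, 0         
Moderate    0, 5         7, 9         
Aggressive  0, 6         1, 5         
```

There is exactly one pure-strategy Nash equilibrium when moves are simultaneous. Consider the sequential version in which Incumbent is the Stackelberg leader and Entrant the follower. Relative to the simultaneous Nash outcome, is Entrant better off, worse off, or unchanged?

Solve by backward induction (Incumbent leads).
- Soft: BR = Accommodate, leader payoff 1.
- Moderate: BR = Fight, leader payoff 7.
- Aggressive: BR = Accommodate, leader payoff 0.
Among 1, 7, 0, the best is 7 at Moderate. Subgame-perfect outcome: (Moderate, Fight) with payoffs (7, 9).
Now find the simultaneous Nash equilibrium.
Incumbent's best replies: Accommodate→Soft; Fight→Soft.
Entrant's best replies: Soft→Accommodate; Moderate→Fight; Aggressive→Accommodate.
The unique mutual best reply is (Soft, Accommodate), giving (1, 8).
Entrant earns 9 sequentially versus 8 at the Nash outcome: better off.

better off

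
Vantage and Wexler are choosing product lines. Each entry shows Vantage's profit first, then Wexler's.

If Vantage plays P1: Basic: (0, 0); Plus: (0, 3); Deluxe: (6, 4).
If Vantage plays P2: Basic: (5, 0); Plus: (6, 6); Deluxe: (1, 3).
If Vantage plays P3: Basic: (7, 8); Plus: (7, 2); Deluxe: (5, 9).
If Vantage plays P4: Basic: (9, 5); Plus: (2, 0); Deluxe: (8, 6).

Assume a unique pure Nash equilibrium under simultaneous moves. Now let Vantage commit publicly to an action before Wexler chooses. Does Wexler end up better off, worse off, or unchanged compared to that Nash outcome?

Solve by backward induction (Vantage leads).
- P1 → Wexler plays Deluxe (best of 0, 3, 4); Vantage gets 6.
- P2 → Wexler plays Plus (best of 0, 6, 3); Vantage gets 6.
- P3 → Wexler plays Deluxe (best of 8, 2, 9); Vantage gets 5.
- P4 → Wexler plays Deluxe (best of 5, 0, 6); Vantage gets 8.
Maximizing over 6, 6, 5, 8, Vantage chooses P4. Subgame-perfect outcome: (P4, Deluxe) with payoffs (8, 6).
For the simultaneous game, intersect best replies.
Vantage's best replies: Basic→P4; Plus→P3; Deluxe→P4.
Wexler's best replies: P1→Deluxe; P2→Plus; P3→Deluxe; P4→Deluxe.
Only (P4, Deluxe) has each player best-responding; Nash payoffs (8, 6).
Wexler earns 6 sequentially versus 6 at the Nash outcome: unchanged.

unchanged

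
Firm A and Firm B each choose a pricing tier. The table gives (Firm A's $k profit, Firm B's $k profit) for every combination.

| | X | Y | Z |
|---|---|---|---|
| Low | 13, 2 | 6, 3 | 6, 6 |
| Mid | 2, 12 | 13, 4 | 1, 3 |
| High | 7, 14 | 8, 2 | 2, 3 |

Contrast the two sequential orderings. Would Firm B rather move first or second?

If Firm A leads: Firm B's best replies are Low→Z, Mid→X, High→X; Firm A's induced payoffs 6, 2, 7; outcome (High, X), payoffs (7, 14).
If Firm B leads: Firm A's best replies are X→Low, Y→Mid, Z→Low; Firm B's induced payoffs 2, 4, 6; outcome (Low, Z), payoffs (6, 6).
Firm B gets 6 moving first and 14 moving second, so Firm B prefers to move second.

second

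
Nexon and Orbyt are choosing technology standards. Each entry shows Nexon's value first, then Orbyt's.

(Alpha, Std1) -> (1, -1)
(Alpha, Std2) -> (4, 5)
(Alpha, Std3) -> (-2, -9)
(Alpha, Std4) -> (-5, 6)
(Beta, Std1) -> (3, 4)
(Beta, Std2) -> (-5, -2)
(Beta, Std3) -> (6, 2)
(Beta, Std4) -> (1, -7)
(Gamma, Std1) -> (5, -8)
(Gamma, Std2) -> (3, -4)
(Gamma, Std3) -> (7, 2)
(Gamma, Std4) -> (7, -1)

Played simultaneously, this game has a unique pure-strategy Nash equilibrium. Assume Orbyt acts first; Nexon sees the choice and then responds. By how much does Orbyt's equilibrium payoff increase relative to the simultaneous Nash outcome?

Nexon best-responds to each possible Orbyt move:
- Std1 → Nexon plays Gamma (best of 1, 3, 5); Orbyt gets -8.
- Std2 → Nexon plays Alpha (best of 4, -5, 3); Orbyt gets 5.
- Std3 → Nexon plays Gamma (best of -2, 6, 7); Orbyt gets 2.
- Std4 → Nexon plays Gamma (best of -5, 1, 7); Orbyt gets -1.
Among -8, 5, 2, -1, the best is 5 at Std2. Subgame-perfect outcome: (Alpha, Std2) with payoffs (4, 5).
Now find the simultaneous Nash equilibrium.
Nexon's best replies: Std1→Gamma; Std2→Alpha; Std3→Gamma; Std4→Gamma.
Orbyt's best replies: Alpha→Std4; Beta→Std1; Gamma→Std3.
Only (Gamma, Std3) has each player best-responding; Nash payoffs (7, 2).
Orbyt's commitment gain: 5 − 2 = 3.

3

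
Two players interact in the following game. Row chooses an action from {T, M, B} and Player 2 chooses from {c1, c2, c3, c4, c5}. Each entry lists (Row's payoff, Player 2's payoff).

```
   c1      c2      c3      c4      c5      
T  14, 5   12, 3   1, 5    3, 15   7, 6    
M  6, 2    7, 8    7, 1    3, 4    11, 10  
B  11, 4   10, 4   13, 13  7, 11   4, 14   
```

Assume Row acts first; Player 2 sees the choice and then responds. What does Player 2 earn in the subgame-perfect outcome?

Backward induction with Row moving first.
- T: BR = c4, leader payoff 3.
- M: BR = c5, leader payoff 11.
- B: BR = c5, leader payoff 4.
Row's induced payoffs are 3, 11, 4, so Row commits to M. Subgame-perfect outcome: (M, c5) with payoffs (11, 10).

10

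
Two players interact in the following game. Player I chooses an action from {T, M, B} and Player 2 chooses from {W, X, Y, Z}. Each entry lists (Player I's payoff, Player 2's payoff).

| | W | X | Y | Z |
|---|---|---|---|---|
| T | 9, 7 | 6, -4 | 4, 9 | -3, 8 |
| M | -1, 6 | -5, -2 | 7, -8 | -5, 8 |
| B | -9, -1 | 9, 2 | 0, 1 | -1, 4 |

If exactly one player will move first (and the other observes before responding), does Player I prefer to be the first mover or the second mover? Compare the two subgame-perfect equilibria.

If Player I leads: Player 2's best replies are T→Y, M→Z, B→Z; Player I's induced payoffs 4, -5, -1; outcome (T, Y), payoffs (4, 9).
If Player 2 leads: Player I's best replies are W→T, X→B, Y→M, Z→B; Player 2's induced payoffs 7, 2, -8, 4; outcome (T, W), payoffs (9, 7).
Player I gets 4 moving first and 9 moving second, so Player I prefers to move second.

second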